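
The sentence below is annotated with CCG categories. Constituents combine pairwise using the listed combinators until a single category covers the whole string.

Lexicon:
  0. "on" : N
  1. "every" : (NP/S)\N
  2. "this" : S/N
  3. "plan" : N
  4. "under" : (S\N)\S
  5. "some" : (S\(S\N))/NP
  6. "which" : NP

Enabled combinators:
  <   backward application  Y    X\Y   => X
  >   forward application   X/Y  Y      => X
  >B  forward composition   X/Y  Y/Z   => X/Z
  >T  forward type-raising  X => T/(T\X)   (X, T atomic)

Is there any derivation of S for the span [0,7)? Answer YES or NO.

N (NP/S)\N S/N N (S\N)\S (S\(S\N))/NP NP
CKY chart[0,7] = {N/(N\NP), NP, NP/(NP\NP), NP/(S\S), PP/(PP\NP), S/(S\NP)}; S ∉ chart

NO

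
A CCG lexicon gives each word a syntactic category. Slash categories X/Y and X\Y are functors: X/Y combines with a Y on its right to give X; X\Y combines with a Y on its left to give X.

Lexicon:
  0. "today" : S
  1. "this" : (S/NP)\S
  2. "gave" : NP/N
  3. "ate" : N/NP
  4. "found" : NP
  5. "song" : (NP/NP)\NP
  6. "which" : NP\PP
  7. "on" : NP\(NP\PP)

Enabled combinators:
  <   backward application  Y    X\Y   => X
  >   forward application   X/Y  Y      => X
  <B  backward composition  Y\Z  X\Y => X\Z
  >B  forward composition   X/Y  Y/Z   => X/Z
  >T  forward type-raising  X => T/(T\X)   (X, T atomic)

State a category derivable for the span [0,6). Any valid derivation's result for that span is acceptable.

S/NP

[0,8] S   >
  [0,6] S/NP   >B
    [0,2] S/NP   <
      [0,1] "today" : S
      [1,2] "this" : (S/NP)\S
    [2,6] NP/NP   >B
      [2,4] NP/NP   >B
        [2,3] "gave" : NP/N
        [3,4] "ate" : N/NP
      [4,6] NP/NP   <
        [4,5] "found" : NP
        [5,6] "song" : (NP/NP)\NP
  [6,8] NP   <
    [6,7] "which" : NP\PP
    [7,8] "on" : NP\(NP\PP)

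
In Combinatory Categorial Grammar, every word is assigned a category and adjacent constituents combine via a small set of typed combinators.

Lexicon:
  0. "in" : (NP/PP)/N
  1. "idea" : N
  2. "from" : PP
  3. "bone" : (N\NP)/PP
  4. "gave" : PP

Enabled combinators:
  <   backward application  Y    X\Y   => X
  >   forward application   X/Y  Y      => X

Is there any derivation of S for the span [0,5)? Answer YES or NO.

NO

(NP/PP)/N N PP (N\NP)/PP PP
CKY chart[0,5] = {N}; S ∉ chart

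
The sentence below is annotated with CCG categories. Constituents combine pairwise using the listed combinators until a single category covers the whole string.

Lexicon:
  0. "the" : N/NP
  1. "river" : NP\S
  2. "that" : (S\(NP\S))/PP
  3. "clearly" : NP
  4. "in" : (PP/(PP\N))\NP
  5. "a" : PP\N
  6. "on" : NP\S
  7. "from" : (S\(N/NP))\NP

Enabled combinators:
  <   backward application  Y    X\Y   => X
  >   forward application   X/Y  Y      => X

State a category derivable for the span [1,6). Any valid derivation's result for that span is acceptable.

[0,8] S   <
  [0,1] "the" : N/NP
  [1,8] S\(N/NP)   <
    [1,7] NP   <
      [1,6] S   <
        [1,2] "river" : NP\S
        [2,6] S\(NP\S)   >
          [2,3] "that" : (S\(NP\S))/PP
          [3,6] PP   >
            [3,5] PP/(PP\N)   <
              [3,4] "clearly" : NP
              [4,5] "in" : (PP/(PP\N))\NP
            [5,6] "a" : PP\N
      [6,7] "on" : NP\S
    [7,8] "from" : (S\(N/NP))\NP

S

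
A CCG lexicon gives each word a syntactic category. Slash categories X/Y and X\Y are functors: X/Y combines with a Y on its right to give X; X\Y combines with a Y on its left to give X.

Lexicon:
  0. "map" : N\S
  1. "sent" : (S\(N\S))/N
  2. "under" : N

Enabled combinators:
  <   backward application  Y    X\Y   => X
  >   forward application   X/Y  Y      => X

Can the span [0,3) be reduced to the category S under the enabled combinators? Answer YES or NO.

YES

[0,3] S   <
  [0,1] "map" : N\S
  [1,3] S\(N\S)   >
    [1,2] "sent" : (S\(N\S))/N
    [2,3] "under" : N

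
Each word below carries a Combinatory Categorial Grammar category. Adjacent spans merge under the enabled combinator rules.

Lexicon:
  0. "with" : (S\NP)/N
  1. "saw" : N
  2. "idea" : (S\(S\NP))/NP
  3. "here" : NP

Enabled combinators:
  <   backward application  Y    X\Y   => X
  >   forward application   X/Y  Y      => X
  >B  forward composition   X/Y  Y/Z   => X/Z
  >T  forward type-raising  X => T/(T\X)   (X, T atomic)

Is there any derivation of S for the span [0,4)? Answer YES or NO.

YES

[0,4] S   <
  [0,2] S\NP   >
    [0,1] "with" : (S\NP)/N
    [1,2] "saw" : N
  [2,4] S\(S\NP)   >
    [2,3] "idea" : (S\(S\NP))/NP
    [3,4] "here" : NP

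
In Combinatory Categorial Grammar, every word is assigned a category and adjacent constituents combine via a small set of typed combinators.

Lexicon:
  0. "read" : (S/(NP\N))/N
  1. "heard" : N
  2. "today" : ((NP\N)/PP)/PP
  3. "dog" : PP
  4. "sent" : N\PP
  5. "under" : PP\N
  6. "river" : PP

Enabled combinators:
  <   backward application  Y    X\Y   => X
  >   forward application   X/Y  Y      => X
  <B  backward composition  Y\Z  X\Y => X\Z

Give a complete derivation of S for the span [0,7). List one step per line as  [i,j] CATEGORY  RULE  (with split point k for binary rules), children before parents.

[0,7] S   >
  [0,2] S/(NP\N)   >
    [0,1] "read" : (S/(NP\N))/N
    [1,2] "heard" : N
  [2,7] NP\N   >
    [2,6] (NP\N)/PP   >
      [2,3] "today" : ((NP\N)/PP)/PP
      [3,6] PP   <
        [3,5] N   <
          [3,4] "dog" : PP
          [4,5] "sent" : N\PP
        [5,6] "under" : PP\N
    [6,7] "river" : PP

[0,1] (S/(NP\N))/N  lex  "read"
[1,2] N  lex  "heard"
[0,2] S/(NP\N)  >  k=1
[2,3] ((NP\N)/PP)/PP  lex  "today"
[3,4] PP  lex  "dog"
[4,5] N\PP  lex  "sent"
[3,5] N  <  k=4
[5,6] PP\N  lex  "under"
[3,6] PP  <  k=5
[2,6] (NP\N)/PP  >  k=3
[6,7] PP  lex  "river"
[2,7] NP\N  >  k=6
[0,7] S  >  k=2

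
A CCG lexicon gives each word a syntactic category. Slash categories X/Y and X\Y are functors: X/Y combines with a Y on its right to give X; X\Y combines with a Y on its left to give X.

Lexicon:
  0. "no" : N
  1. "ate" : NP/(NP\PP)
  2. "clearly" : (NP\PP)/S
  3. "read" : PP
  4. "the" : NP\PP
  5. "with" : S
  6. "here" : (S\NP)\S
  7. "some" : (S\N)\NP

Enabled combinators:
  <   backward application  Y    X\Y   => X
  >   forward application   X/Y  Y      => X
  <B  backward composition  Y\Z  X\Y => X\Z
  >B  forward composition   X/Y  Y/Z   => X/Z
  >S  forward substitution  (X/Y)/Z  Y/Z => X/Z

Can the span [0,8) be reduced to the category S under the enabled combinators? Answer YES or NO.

[0,8] S   <
  [0,1] "no" : N
  [1,8] S\N   <
    [1,7] NP   >
      [1,3] NP/S   >B
        [1,2] "ate" : NP/(NP\PP)
        [2,3] "clearly" : (NP\PP)/S
      [3,7] S   <
        [3,5] NP   <
          [3,4] "read" : PP
          [4,5] "the" : NP\PP
        [5,7] S\NP   <
          [5,6] "with" : S
          [6,7] "here" : (S\NP)\S
    [7,8] "some" : (S\N)\NP

YES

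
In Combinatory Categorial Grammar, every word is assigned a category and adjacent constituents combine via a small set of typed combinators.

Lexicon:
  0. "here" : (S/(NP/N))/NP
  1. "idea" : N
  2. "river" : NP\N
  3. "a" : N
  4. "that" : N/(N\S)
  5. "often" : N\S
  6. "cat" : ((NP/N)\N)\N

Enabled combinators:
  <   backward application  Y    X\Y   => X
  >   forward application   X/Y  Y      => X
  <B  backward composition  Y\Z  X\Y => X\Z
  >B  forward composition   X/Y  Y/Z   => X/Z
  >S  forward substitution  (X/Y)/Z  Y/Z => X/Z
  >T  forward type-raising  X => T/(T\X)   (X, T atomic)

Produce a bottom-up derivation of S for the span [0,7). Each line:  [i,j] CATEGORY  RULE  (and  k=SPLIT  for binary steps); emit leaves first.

[0,7] S   >
  [0,3] S/(NP/N)   >
    [0,1] "here" : (S/(NP/N))/NP
    [1,3] NP   <
      [1,2] "idea" : N
      [2,3] "river" : NP\N
  [3,7] NP/N   <
    [3,4] "a" : N
    [4,7] (NP/N)\N   <
      [4,6] N   >
        [4,5] "that" : N/(N\S)
        [5,6] "often" : N\S
      [6,7] "cat" : ((NP/N)\N)\N

[0,1] (S/(NP/N))/NP  lex  "here"
[1,2] N  lex  "idea"
[2,3] NP\N  lex  "river"
[1,3] NP  <  k=2
[0,3] S/(NP/N)  >  k=1
[3,4] N  lex  "a"
[4,5] N/(N\S)  lex  "that"
[5,6] N\S  lex  "often"
[4,6] N  >  k=5
[6,7] ((NP/N)\N)\N  lex  "cat"
[4,7] (NP/N)\N  <  k=6
[3,7] NP/N  <  k=4
[0,7] S  >  k=3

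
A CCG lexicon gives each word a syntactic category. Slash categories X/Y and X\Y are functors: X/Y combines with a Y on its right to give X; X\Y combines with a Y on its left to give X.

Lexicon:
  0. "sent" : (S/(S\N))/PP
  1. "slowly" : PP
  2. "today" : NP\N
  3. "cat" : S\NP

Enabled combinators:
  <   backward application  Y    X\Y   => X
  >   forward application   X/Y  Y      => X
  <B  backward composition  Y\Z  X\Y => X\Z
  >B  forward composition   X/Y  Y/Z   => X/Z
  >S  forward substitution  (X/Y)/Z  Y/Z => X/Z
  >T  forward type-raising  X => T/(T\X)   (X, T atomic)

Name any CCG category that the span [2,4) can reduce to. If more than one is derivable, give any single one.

S\N

[0,4] S   >
  [0,2] S/(S\N)   >
    [0,1] "sent" : (S/(S\N))/PP
    [1,2] "slowly" : PP
  [2,4] S\N   <B
    [2,3] "today" : NP\N
    [3,4] "cat" : S\NP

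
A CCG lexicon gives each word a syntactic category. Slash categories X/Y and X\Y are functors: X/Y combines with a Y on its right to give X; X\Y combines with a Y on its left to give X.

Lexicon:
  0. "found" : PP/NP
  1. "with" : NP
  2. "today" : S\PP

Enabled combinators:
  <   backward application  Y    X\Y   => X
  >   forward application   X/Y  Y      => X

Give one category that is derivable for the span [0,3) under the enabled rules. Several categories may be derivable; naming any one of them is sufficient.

S

[0,3] S   <
  [0,2] PP   >
    [0,1] "found" : PP/NP
    [1,2] "with" : NP
  [2,3] "today" : S\PP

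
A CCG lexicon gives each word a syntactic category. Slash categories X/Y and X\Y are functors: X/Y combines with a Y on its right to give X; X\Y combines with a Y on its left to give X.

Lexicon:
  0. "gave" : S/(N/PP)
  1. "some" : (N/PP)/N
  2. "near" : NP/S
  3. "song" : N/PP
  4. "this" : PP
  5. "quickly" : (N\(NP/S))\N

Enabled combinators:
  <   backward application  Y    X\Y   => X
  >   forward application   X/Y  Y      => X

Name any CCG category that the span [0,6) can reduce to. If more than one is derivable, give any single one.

[0,6] S   >
  [0,1] "gave" : S/(N/PP)
  [1,6] N/PP   >
    [1,2] "some" : (N/PP)/N
    [2,6] N   <
      [2,3] "near" : NP/S
      [3,6] N\(NP/S)   <
        [3,5] N   >
          [3,4] "song" : N/PP
          [4,5] "this" : PP
        [5,6] "quickly" : (N\(NP/S))\N

S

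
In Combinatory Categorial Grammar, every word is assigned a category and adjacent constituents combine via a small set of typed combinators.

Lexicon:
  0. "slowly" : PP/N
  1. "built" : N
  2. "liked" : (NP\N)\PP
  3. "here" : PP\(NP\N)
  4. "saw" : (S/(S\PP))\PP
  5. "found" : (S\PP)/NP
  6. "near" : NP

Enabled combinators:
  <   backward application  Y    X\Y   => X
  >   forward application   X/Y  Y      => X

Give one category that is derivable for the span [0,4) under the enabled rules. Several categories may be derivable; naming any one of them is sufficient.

PP

[0,7] S   >
  [0,5] S/(S\PP)   <
    [0,4] PP   <
      [0,3] NP\N   <
        [0,2] PP   >
          [0,1] "slowly" : PP/N
          [1,2] "built" : N
        [2,3] "liked" : (NP\N)\PP
      [3,4] "here" : PP\(NP\N)
    [4,5] "saw" : (S/(S\PP))\PP
  [5,7] S\PP   >
    [5,6] "found" : (S\PP)/NP
    [6,7] "near" : NP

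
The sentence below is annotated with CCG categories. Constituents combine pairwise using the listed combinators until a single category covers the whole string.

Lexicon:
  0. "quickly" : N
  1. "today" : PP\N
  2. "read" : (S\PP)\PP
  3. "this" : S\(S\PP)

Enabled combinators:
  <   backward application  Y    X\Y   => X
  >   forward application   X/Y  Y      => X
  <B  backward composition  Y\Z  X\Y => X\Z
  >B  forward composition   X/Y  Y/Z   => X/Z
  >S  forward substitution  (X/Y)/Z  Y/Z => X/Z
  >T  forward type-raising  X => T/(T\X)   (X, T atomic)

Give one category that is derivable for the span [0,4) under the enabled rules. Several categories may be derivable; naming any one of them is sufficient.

S

[0,4] S   <
  [0,3] S\PP   <
    [0,2] PP   >
      [0,1] PP/(PP\N)   >T
        [0,1] "quickly" : N
      [1,2] "today" : PP\N
    [2,3] "read" : (S\PP)\PP
  [3,4] "this" : S\(S\PP)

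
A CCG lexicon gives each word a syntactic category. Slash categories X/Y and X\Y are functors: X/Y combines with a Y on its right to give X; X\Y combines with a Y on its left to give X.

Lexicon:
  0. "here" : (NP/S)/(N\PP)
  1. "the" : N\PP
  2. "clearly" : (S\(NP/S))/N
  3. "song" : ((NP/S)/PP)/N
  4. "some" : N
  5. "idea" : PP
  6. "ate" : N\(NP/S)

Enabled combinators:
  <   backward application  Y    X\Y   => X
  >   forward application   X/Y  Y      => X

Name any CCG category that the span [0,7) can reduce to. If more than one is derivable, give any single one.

[0,7] S   <
  [0,2] NP/S   >
    [0,1] "here" : (NP/S)/(N\PP)
    [1,2] "the" : N\PP
  [2,7] S\(NP/S)   >
    [2,3] "clearly" : (S\(NP/S))/N
    [3,7] N   <
      [3,6] NP/S   >
        [3,5] (NP/S)/PP   >
          [3,4] "song" : ((NP/S)/PP)/N
          [4,5] "some" : N
        [5,6] "idea" : PP
      [6,7] "ate" : N\(NP/S)

S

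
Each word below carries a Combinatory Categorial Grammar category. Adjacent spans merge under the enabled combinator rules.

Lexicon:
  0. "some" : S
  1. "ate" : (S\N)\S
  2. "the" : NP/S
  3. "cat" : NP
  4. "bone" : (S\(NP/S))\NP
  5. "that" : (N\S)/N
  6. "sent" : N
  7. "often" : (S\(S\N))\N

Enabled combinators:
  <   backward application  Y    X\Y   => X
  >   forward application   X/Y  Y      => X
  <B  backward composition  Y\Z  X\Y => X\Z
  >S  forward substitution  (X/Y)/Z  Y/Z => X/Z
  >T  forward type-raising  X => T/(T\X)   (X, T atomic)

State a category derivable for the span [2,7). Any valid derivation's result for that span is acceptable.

[0,8] S   <
  [0,2] S\N   <
    [0,1] "some" : S
    [1,2] "ate" : (S\N)\S
  [2,8] S\(S\N)   <
    [2,7] N   <
      [2,5] S   <
        [2,3] "the" : NP/S
        [3,5] S\(NP/S)   <
          [3,4] "cat" : NP
          [4,5] "bone" : (S\(NP/S))\NP
      [5,7] N\S   >
        [5,6] "that" : (N\S)/N
        [6,7] "sent" : N
    [7,8] "often" : (S\(S\N))\N

N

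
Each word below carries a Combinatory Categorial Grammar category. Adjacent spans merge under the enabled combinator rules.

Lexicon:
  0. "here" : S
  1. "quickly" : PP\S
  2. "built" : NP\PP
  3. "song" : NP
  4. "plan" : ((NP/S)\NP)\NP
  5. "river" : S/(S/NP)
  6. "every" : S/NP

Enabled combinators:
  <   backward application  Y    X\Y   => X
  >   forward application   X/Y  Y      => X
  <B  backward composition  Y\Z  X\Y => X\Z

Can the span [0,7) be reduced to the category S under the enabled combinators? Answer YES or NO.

NO

S PP\S NP\PP NP ((NP/S)\NP)\NP S/(S/NP) S/NP
CKY chart[0,7] = {NP}; S ∉ chart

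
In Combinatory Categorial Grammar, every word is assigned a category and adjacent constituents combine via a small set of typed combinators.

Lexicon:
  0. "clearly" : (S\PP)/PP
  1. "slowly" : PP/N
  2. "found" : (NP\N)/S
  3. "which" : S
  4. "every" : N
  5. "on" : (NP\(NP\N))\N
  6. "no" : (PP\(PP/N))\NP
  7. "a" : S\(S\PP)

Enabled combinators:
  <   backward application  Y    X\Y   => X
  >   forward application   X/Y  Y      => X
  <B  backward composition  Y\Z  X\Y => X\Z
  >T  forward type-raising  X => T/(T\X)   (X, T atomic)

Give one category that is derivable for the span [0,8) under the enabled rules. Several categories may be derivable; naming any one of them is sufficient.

S

[0,8] S   <
  [0,7] S\PP   >
    [0,1] "clearly" : (S\PP)/PP
    [1,7] PP   <
      [1,2] "slowly" : PP/N
      [2,7] PP\(PP/N)   <
        [2,6] NP   <
          [2,4] NP\N   >
            [2,3] "found" : (NP\N)/S
            [3,4] "which" : S
          [4,6] NP\(NP\N)   <
            [4,5] "every" : N
            [5,6] "on" : (NP\(NP\N))\N
        [6,7] "no" : (PP\(PP/N))\NP
  [7,8] "a" : S\(S\PP)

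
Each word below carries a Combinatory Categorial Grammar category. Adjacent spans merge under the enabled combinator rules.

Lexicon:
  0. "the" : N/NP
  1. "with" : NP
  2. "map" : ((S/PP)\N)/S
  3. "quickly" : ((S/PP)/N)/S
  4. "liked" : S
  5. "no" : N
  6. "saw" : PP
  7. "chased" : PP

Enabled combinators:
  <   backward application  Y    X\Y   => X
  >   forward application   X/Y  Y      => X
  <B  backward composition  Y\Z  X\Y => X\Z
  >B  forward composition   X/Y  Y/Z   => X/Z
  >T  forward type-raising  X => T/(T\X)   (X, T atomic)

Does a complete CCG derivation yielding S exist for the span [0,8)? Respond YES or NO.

YES

[0,8] S   >
  [0,7] S/PP   <
    [0,2] N   >
      [0,1] "the" : N/NP
      [1,2] "with" : NP
    [2,7] (S/PP)\N   >
      [2,3] "map" : ((S/PP)\N)/S
      [3,7] S   >
        [3,6] S/PP   >
          [3,5] (S/PP)/N   >
            [3,4] "quickly" : ((S/PP)/N)/S
            [4,5] "liked" : S
          [5,6] "no" : N
        [6,7] "saw" : PP
  [7,8] "chased" : PP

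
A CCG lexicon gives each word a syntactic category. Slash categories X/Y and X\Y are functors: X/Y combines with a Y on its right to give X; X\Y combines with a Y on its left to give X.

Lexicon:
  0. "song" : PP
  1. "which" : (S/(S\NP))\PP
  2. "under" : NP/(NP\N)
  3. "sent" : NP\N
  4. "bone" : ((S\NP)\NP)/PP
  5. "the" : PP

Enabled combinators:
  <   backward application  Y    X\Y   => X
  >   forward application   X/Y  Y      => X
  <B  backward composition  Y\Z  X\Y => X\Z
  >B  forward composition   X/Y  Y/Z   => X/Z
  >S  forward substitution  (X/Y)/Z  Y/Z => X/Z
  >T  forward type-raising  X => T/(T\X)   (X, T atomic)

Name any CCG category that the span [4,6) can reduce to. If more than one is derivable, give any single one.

(S\NP)\NP

[0,6] S   >
  [0,2] S/(S\NP)   <
    [0,1] "song" : PP
    [1,2] "which" : (S/(S\NP))\PP
  [2,6] S\NP   <
    [2,4] NP   >
      [2,3] "under" : NP/(NP\N)
      [3,4] "sent" : NP\N
    [4,6] (S\NP)\NP   >
      [4,5] "bone" : ((S\NP)\NP)/PP
      [5,6] "the" : PP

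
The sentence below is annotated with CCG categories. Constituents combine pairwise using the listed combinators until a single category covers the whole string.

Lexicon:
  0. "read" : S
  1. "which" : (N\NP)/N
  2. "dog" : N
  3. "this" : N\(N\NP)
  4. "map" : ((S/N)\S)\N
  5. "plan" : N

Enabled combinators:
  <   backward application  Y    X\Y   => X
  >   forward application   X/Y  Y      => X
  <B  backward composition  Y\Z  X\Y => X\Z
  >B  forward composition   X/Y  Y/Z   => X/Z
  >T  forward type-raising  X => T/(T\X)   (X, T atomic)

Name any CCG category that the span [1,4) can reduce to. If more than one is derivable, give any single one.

N

[0,6] S   >
  [0,5] S/N   <
    [0,1] "read" : S
    [1,5] (S/N)\S   <
      [1,4] N   <
        [1,3] N\NP   >
          [1,2] "which" : (N\NP)/N
          [2,3] "dog" : N
        [3,4] "this" : N\(N\NP)
      [4,5] "map" : ((S/N)\S)\N
  [5,6] "plan" : N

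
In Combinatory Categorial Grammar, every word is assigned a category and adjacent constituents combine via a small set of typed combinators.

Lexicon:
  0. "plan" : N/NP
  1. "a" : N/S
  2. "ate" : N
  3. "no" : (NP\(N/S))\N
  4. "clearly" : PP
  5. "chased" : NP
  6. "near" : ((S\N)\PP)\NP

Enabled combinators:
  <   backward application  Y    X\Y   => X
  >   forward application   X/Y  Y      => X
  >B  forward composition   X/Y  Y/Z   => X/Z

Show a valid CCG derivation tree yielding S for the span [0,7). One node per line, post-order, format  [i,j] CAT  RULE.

[0,7] S   <
  [0,4] N   >
    [0,1] "plan" : N/NP
    [1,4] NP   <
      [1,2] "a" : N/S
      [2,4] NP\(N/S)   <
        [2,3] "ate" : N
        [3,4] "no" : (NP\(N/S))\N
  [4,7] S\N   <
    [4,5] "clearly" : PP
    [5,7] (S\N)\PP   <
      [5,6] "chased" : NP
      [6,7] "near" : ((S\N)\PP)\NP

[0,1] N/NP  lex  "plan"
[1,2] N/S  lex  "a"
[2,3] N  lex  "ate"
[3,4] (NP\(N/S))\N  lex  "no"
[2,4] NP\(N/S)  <  k=3
[1,4] NP  <  k=2
[0,4] N  >  k=1
[4,5] PP  lex  "clearly"
[5,6] NP  lex  "chased"
[6,7] ((S\N)\PP)\NP  lex  "near"
[5,7] (S\N)\PP  <  k=6
[4,7] S\N  <  k=5
[0,7] S  <  k=4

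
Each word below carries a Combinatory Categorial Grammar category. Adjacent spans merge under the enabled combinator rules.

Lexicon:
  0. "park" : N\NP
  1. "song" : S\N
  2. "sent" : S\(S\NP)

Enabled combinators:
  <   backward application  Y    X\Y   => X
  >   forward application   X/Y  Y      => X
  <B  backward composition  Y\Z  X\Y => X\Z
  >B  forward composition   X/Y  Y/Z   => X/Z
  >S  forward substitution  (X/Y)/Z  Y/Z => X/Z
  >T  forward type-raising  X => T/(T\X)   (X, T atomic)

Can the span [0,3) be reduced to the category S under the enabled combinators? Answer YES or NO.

[0,3] S   <
  [0,2] S\NP   <B
    [0,1] "park" : N\NP
    [1,2] "song" : S\N
  [2,3] "sent" : S\(S\NP)

YES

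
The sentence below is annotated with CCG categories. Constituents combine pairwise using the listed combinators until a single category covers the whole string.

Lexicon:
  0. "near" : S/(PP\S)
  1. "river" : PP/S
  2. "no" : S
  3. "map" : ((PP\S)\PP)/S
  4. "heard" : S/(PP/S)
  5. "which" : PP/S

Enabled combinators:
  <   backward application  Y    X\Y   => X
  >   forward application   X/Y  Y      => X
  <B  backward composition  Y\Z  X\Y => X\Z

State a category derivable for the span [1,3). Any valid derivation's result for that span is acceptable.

[0,6] S   >
  [0,1] "near" : S/(PP\S)
  [1,6] PP\S   <
    [1,3] PP   >
      [1,2] "river" : PP/S
      [2,3] "no" : S
    [3,6] (PP\S)\PP   >
      [3,4] "map" : ((PP\S)\PP)/S
      [4,6] S   >
        [4,5] "heard" : S/(PP/S)
        [5,6] "which" : PP/S

PP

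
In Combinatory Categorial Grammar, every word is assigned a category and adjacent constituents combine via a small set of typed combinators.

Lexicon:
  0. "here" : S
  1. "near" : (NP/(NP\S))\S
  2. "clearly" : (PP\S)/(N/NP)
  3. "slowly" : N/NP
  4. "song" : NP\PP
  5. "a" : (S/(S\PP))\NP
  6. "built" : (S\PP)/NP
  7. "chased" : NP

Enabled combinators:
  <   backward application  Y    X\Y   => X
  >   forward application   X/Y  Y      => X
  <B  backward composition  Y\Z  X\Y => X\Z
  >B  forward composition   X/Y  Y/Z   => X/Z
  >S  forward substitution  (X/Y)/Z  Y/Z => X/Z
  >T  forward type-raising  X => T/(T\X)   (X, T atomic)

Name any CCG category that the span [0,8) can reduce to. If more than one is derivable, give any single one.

[0,8] S   >
  [0,6] S/(S\PP)   <
    [0,5] NP   >
      [0,2] NP/(NP\S)   <
        [0,1] "here" : S
        [1,2] "near" : (NP/(NP\S))\S
      [2,5] NP\S   <B
        [2,4] PP\S   >
          [2,3] "clearly" : (PP\S)/(N/NP)
          [3,4] "slowly" : N/NP
        [4,5] "song" : NP\PP
    [5,6] "a" : (S/(S\PP))\NP
  [6,8] S\PP   >
    [6,7] "built" : (S\PP)/NP
    [7,8] "chased" : NP

S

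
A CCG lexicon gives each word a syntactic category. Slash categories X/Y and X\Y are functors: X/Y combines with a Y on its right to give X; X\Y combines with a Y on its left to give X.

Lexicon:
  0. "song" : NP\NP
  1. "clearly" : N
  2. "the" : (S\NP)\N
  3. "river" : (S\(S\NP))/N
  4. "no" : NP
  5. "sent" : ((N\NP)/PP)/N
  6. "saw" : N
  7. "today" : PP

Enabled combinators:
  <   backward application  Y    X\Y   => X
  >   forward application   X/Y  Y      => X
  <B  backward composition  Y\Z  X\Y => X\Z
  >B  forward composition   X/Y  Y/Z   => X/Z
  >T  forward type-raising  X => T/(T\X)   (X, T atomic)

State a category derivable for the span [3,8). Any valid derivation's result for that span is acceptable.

S\(S\NP)

[0,8] S   <
  [0,3] S\NP   <B
    [0,1] "song" : NP\NP
    [1,3] S\NP   <
      [1,2] "clearly" : N
      [2,3] "the" : (S\NP)\N
  [3,8] S\(S\NP)   >
    [3,4] "river" : (S\(S\NP))/N
    [4,8] N   >
      [4,7] N/PP   >B
        [4,5] N/(N\NP)   >T
          [4,5] "no" : NP
        [5,7] (N\NP)/PP   >
          [5,6] "sent" : ((N\NP)/PP)/N
          [6,7] "saw" : N
      [7,8] "today" : PP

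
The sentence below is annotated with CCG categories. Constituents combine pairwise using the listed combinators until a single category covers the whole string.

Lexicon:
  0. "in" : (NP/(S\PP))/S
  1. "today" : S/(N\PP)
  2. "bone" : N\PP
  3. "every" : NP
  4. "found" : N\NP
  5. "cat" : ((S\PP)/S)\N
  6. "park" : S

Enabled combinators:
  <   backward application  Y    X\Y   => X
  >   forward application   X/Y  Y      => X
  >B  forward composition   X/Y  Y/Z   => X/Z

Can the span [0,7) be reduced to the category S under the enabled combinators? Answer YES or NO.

(NP/(S\PP))/S S/(N\PP) N\PP NP N\NP ((S\PP)/S)\N S
CKY chart[0,7] = {NP}; S ∉ chart

NO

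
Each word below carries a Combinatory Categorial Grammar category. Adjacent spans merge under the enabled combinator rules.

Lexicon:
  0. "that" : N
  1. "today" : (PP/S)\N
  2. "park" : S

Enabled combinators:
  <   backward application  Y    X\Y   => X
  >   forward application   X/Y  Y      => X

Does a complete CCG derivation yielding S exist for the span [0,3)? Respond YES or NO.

N (PP/S)\N S
CKY chart[0,3] = {PP}; S ∉ chart

NO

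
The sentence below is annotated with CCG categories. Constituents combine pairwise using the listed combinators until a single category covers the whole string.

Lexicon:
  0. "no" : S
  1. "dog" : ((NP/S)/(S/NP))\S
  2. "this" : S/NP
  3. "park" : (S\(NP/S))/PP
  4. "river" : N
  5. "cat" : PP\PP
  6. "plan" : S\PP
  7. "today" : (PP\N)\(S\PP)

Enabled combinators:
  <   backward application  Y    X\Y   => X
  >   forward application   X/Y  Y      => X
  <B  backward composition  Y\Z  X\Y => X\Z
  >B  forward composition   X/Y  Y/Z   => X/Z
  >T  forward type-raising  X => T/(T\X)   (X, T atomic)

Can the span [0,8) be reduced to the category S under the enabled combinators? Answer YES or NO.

YES

[0,8] S   <
  [0,3] NP/S   >
    [0,2] (NP/S)/(S/NP)   <
      [0,1] "no" : S
      [1,2] "dog" : ((NP/S)/(S/NP))\S
    [2,3] "this" : S/NP
  [3,8] S\(NP/S)   >
    [3,4] "park" : (S\(NP/S))/PP
    [4,8] PP   <
      [4,5] "river" : N
      [5,8] PP\N   <
        [5,7] S\PP   <B
          [5,6] "cat" : PP\PP
          [6,7] "plan" : S\PP
        [7,8] "today" : (PP\N)\(S\PP)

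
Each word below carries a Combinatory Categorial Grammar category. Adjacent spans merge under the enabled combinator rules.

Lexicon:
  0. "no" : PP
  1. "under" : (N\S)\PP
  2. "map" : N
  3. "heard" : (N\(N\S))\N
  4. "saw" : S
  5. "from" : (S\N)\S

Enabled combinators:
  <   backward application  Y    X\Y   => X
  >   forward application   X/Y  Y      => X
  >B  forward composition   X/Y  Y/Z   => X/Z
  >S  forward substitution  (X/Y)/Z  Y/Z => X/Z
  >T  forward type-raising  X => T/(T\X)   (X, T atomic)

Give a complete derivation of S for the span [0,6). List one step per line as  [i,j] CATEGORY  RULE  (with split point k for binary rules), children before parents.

[0,1] PP  lex  "no"
[1,2] (N\S)\PP  lex  "under"
[0,2] N\S  <  k=1
[2,3] N  lex  "map"
[3,4] (N\(N\S))\N  lex  "heard"
[2,4] N\(N\S)  <  k=3
[0,4] N  <  k=2
[4,5] S  lex  "saw"
[5,6] (S\N)\S  lex  "from"
[4,6] S\N  <  k=5
[0,6] S  <  k=4

[0,6] S   <
  [0,4] N   <
    [0,2] N\S   <
      [0,1] "no" : PP
      [1,2] "under" : (N\S)\PP
    [2,4] N\(N\S)   <
      [2,3] "map" : N
      [3,4] "heard" : (N\(N\S))\N
  [4,6] S\N   <
    [4,5] "saw" : S
    [5,6] "from" : (S\N)\S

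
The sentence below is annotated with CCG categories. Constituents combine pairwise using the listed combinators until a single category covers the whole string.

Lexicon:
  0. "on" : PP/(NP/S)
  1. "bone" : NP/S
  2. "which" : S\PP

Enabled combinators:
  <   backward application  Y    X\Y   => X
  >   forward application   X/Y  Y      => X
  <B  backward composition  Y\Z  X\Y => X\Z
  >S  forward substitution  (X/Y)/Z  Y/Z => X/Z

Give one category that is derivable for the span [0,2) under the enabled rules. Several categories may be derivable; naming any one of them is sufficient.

PP

[0,3] S   <
  [0,2] PP   >
    [0,1] "on" : PP/(NP/S)
    [1,2] "bone" : NP/S
  [2,3] "which" : S\PP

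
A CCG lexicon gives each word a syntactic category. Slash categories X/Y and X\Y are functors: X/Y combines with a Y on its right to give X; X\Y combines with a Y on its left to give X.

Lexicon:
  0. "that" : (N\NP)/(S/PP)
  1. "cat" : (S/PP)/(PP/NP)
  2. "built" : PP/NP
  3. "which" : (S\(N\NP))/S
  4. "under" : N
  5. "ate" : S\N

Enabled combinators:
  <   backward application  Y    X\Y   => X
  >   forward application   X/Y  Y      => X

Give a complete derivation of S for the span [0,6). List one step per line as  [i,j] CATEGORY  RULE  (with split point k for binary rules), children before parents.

[0,6] S   <
  [0,3] N\NP   >
    [0,1] "that" : (N\NP)/(S/PP)
    [1,3] S/PP   >
      [1,2] "cat" : (S/PP)/(PP/NP)
      [2,3] "built" : PP/NP
  [3,6] S\(N\NP)   >
    [3,4] "which" : (S\(N\NP))/S
    [4,6] S   <
      [4,5] "under" : N
      [5,6] "ate" : S\N

[0,1] (N\NP)/(S/PP)  lex  "that"
[1,2] (S/PP)/(PP/NP)  lex  "cat"
[2,3] PP/NP  lex  "built"
[1,3] S/PP  >  k=2
[0,3] N\NP  >  k=1
[3,4] (S\(N\NP))/S  lex  "which"
[4,5] N  lex  "under"
[5,6] S\N  lex  "ate"
[4,6] S  <  k=5
[3,6] S\(N\NP)  >  k=4
[0,6] S  <  k=3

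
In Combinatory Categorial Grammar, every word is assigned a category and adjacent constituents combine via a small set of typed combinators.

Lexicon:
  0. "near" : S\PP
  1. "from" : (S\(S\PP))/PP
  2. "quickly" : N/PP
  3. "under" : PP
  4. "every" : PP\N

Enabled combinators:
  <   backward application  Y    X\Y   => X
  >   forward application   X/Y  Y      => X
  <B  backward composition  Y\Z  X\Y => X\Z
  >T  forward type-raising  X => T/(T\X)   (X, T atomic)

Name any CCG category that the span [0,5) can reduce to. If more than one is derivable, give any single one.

[0,5] S   <
  [0,1] "near" : S\PP
  [1,5] S\(S\PP)   >
    [1,2] "from" : (S\(S\PP))/PP
    [2,5] PP   <
      [2,4] N   >
        [2,3] "quickly" : N/PP
        [3,4] "under" : PP
      [4,5] "every" : PP\N

S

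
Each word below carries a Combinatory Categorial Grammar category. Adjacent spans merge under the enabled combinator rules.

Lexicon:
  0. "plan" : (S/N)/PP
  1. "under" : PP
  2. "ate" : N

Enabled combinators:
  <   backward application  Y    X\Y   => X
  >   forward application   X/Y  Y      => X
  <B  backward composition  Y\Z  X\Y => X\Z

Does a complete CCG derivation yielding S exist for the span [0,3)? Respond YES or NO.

[0,3] S   >
  [0,2] S/N   >
    [0,1] "plan" : (S/N)/PP
    [1,2] "under" : PP
  [2,3] "ate" : N

YES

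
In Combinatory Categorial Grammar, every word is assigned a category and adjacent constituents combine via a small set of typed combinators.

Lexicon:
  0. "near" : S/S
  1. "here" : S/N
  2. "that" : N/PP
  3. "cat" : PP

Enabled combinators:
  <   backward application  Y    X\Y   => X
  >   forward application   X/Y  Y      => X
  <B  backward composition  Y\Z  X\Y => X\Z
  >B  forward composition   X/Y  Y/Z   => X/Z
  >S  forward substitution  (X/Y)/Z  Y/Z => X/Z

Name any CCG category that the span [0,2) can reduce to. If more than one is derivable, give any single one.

[0,4] S   >
  [0,2] S/N   >B
    [0,1] "near" : S/S
    [1,2] "here" : S/N
  [2,4] N   >
    [2,3] "that" : N/PP
    [3,4] "cat" : PP

S/N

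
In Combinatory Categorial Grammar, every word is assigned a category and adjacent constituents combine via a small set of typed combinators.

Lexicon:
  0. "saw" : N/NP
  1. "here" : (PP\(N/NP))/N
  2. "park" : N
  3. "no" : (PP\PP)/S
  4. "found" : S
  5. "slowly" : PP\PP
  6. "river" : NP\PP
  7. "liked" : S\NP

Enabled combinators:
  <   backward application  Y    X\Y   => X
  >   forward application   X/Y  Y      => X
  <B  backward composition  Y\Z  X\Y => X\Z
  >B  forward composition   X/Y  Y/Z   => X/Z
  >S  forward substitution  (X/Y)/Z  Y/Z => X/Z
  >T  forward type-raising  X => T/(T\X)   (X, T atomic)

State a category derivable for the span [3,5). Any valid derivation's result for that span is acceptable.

PP\PP

[0,8] S   <
  [0,3] PP   <
    [0,1] "saw" : N/NP
    [1,3] PP\(N/NP)   >
      [1,2] "here" : (PP\(N/NP))/N
      [2,3] "park" : N
  [3,8] S\PP   <B
    [3,5] PP\PP   >
      [3,4] "no" : (PP\PP)/S
      [4,5] "found" : S
    [5,8] S\PP   <B
      [5,7] NP\PP   <B
        [5,6] "slowly" : PP\PP
        [6,7] "river" : NP\PP
      [7,8] "liked" : S\NP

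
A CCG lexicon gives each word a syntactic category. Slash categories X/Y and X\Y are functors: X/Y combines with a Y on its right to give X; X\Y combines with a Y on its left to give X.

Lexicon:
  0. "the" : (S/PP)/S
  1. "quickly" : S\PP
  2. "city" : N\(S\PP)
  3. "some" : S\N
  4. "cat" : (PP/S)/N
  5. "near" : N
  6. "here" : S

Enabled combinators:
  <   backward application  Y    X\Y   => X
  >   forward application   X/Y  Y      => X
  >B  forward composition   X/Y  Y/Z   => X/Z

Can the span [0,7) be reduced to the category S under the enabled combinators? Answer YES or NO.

YES

[0,7] S   >
  [0,4] S/PP   >
    [0,1] "the" : (S/PP)/S
    [1,4] S   <
      [1,3] N   <
        [1,2] "quickly" : S\PP
        [2,3] "city" : N\(S\PP)
      [3,4] "some" : S\N
  [4,7] PP   >
    [4,6] PP/S   >
      [4,5] "cat" : (PP/S)/N
      [5,6] "near" : N
    [6,7] "here" : S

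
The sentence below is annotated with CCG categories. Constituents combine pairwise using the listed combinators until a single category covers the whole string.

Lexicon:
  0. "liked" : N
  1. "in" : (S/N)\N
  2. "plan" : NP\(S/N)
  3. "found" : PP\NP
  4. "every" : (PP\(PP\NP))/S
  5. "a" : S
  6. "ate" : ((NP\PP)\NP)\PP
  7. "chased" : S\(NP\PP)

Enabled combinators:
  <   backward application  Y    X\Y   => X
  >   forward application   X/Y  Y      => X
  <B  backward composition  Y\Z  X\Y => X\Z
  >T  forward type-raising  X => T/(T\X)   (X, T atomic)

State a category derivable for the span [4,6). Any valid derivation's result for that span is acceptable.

[0,8] S   <
  [0,7] NP\PP   <
    [0,3] NP   <
      [0,1] "liked" : N
      [1,3] NP\N   <B
        [1,2] "in" : (S/N)\N
        [2,3] "plan" : NP\(S/N)
    [3,7] (NP\PP)\NP   <
      [3,6] PP   <
        [3,4] "found" : PP\NP
        [4,6] PP\(PP\NP)   >
          [4,5] "every" : (PP\(PP\NP))/S
          [5,6] "a" : S
      [6,7] "ate" : ((NP\PP)\NP)\PP
  [7,8] "chased" : S\(NP\PP)

PP\(PP\NP)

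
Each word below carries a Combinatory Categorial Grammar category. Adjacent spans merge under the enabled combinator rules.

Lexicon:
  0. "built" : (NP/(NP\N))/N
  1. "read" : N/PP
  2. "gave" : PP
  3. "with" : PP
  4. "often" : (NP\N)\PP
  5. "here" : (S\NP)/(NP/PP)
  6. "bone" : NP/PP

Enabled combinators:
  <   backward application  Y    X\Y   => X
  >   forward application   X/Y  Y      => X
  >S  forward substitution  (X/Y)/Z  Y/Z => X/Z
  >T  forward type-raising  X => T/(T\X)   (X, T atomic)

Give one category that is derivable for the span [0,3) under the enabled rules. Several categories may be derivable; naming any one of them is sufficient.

[0,7] S   <
  [0,5] NP   >
    [0,3] NP/(NP\N)   >
      [0,1] "built" : (NP/(NP\N))/N
      [1,3] N   >
        [1,2] "read" : N/PP
        [2,3] "gave" : PP
    [3,5] NP\N   <
      [3,4] "with" : PP
      [4,5] "often" : (NP\N)\PP
  [5,7] S\NP   >
    [5,6] "here" : (S\NP)/(NP/PP)
    [6,7] "bone" : NP/PP

NP/(NP\N)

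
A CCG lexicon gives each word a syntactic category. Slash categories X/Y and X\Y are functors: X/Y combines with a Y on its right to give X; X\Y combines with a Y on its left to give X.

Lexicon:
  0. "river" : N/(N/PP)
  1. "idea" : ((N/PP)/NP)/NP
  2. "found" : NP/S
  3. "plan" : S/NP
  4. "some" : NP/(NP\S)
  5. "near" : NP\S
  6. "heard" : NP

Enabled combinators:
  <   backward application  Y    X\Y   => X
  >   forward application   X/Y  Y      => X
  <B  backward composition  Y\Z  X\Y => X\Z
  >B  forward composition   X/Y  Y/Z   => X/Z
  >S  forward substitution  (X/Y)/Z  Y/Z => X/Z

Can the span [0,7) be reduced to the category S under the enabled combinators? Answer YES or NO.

NO

N/(N/PP) ((N/PP)/NP)/NP NP/S S/NP NP/(NP\S) NP\S NP
CKY chart[0,7] = {N}; S ∉ chart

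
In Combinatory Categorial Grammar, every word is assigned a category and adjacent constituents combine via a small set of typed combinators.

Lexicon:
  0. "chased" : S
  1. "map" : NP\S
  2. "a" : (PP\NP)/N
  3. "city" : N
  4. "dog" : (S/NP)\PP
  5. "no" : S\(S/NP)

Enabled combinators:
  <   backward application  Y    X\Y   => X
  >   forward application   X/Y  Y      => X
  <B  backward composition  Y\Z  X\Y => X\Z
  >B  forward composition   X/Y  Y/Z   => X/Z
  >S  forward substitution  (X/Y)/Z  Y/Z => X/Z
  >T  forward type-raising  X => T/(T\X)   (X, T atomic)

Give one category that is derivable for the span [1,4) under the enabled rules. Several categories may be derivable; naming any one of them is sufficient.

[0,6] S   <
  [0,4] PP   >
    [0,1] PP/(PP\S)   >T
      [0,1] "chased" : S
    [1,4] PP\S   <B
      [1,2] "map" : NP\S
      [2,4] PP\NP   >
        [2,3] "a" : (PP\NP)/N
        [3,4] "city" : N
  [4,6] S\PP   <B
    [4,5] "dog" : (S/NP)\PP
    [5,6] "no" : S\(S/NP)

PP\S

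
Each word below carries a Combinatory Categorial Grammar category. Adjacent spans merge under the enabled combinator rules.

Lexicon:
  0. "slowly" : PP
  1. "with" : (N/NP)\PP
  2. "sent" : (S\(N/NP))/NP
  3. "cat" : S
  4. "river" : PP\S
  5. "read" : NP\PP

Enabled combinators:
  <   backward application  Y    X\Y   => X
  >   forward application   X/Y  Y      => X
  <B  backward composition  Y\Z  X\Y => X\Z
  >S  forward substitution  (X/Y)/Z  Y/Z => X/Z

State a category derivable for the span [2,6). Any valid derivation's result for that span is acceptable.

[0,6] S   <
  [0,2] N/NP   <
    [0,1] "slowly" : PP
    [1,2] "with" : (N/NP)\PP
  [2,6] S\(N/NP)   >
    [2,3] "sent" : (S\(N/NP))/NP
    [3,6] NP   <
      [3,5] PP   <
        [3,4] "cat" : S
        [4,5] "river" : PP\S
      [5,6] "read" : NP\PP

S\(N/NP)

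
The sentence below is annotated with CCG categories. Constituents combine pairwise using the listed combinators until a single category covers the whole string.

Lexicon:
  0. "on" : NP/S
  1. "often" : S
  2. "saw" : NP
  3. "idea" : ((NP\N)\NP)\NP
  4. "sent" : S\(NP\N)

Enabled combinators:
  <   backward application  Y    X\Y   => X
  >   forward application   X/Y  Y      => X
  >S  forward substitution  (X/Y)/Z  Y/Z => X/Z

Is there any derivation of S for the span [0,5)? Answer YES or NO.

[0,5] S   <
  [0,4] NP\N   <
    [0,2] NP   >
      [0,1] "on" : NP/S
      [1,2] "often" : S
    [2,4] (NP\N)\NP   <
      [2,3] "saw" : NP
      [3,4] "idea" : ((NP\N)\NP)\NP
  [4,5] "sent" : S\(NP\N)

YES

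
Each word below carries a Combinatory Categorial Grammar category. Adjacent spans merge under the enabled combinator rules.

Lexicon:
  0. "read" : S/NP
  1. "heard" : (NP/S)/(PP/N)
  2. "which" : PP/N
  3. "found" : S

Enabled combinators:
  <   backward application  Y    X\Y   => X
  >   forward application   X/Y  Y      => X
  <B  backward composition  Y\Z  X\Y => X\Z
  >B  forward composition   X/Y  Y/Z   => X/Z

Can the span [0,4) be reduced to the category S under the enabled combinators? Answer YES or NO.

YES

[0,4] S   >
  [0,1] "read" : S/NP
  [1,4] NP   >
    [1,3] NP/S   >
      [1,2] "heard" : (NP/S)/(PP/N)
      [2,3] "which" : PP/N
    [3,4] "found" : S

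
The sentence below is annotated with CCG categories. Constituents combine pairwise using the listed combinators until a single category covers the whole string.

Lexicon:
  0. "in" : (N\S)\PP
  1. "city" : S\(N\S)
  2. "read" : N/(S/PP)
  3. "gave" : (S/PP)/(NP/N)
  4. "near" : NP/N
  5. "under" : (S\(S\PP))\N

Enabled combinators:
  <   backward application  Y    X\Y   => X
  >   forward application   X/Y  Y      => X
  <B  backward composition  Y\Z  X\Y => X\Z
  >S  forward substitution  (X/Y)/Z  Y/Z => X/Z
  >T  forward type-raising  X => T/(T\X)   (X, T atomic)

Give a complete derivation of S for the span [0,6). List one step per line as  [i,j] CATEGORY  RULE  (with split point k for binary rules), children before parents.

[0,6] S   <
  [0,2] S\PP   <B
    [0,1] "in" : (N\S)\PP
    [1,2] "city" : S\(N\S)
  [2,6] S\(S\PP)   <
    [2,5] N   >
      [2,3] "read" : N/(S/PP)
      [3,5] S/PP   >
        [3,4] "gave" : (S/PP)/(NP/N)
        [4,5] "near" : NP/N
    [5,6] "under" : (S\(S\PP))\N

[0,1] (N\S)\PP  lex  "in"
[1,2] S\(N\S)  lex  "city"
[0,2] S\PP  <B  k=1
[2,3] N/(S/PP)  lex  "read"
[3,4] (S/PP)/(NP/N)  lex  "gave"
[4,5] NP/N  lex  "near"
[3,5] S/PP  >  k=4
[2,5] N  >  k=3
[5,6] (S\(S\PP))\N  lex  "under"
[2,6] S\(S\PP)  <  k=5
[0,6] S  <  k=2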